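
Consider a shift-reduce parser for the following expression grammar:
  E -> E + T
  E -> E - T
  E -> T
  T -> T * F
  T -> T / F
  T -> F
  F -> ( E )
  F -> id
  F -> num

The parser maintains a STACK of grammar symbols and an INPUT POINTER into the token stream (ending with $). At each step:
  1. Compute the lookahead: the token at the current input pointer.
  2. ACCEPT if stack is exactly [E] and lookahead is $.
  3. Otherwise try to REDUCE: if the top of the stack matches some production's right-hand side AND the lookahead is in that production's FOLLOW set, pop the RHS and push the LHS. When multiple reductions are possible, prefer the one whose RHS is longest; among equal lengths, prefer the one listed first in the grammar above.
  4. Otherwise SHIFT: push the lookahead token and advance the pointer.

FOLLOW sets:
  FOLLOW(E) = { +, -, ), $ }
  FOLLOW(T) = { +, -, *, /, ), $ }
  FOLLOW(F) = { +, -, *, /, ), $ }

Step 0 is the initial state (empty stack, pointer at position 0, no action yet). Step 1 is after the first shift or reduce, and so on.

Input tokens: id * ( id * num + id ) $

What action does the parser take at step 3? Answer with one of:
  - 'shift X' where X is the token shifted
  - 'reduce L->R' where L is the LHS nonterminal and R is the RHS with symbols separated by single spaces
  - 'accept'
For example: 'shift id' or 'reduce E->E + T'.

Step 1: shift id. Stack=[id] ptr=1 lookahead=* remaining=[* ( id * num + id ) $]
Step 2: reduce F->id. Stack=[F] ptr=1 lookahead=* remaining=[* ( id * num + id ) $]
Step 3: reduce T->F. Stack=[T] ptr=1 lookahead=* remaining=[* ( id * num + id ) $]

Answer: reduce T->F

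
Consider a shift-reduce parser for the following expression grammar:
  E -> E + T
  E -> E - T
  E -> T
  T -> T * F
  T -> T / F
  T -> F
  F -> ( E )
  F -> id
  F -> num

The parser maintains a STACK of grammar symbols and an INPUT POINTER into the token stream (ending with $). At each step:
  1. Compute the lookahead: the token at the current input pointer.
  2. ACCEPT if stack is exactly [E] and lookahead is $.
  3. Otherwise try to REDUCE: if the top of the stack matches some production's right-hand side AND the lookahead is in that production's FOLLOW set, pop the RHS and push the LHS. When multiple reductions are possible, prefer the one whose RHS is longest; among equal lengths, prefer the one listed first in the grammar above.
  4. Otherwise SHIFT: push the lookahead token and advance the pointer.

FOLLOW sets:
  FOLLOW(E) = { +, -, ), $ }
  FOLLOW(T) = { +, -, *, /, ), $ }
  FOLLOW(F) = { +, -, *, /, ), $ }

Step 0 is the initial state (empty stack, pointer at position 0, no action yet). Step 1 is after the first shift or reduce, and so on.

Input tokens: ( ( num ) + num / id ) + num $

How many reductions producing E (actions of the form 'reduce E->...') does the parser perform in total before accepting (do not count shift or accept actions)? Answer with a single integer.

Answer: 5

Derivation:
Step 1: shift (. Stack=[(] ptr=1 lookahead=( remaining=[( num ) + num / id ) + num $]
Step 2: shift (. Stack=[( (] ptr=2 lookahead=num remaining=[num ) + num / id ) + num $]
Step 3: shift num. Stack=[( ( num] ptr=3 lookahead=) remaining=[) + num / id ) + num $]
Step 4: reduce F->num. Stack=[( ( F] ptr=3 lookahead=) remaining=[) + num / id ) + num $]
Step 5: reduce T->F. Stack=[( ( T] ptr=3 lookahead=) remaining=[) + num / id ) + num $]
Step 6: reduce E->T. Stack=[( ( E] ptr=3 lookahead=) remaining=[) + num / id ) + num $]
Step 7: shift ). Stack=[( ( E )] ptr=4 lookahead=+ remaining=[+ num / id ) + num $]
Step 8: reduce F->( E ). Stack=[( F] ptr=4 lookahead=+ remaining=[+ num / id ) + num $]
Step 9: reduce T->F. Stack=[( T] ptr=4 lookahead=+ remaining=[+ num / id ) + num $]
Step 10: reduce E->T. Stack=[( E] ptr=4 lookahead=+ remaining=[+ num / id ) + num $]
Step 11: shift +. Stack=[( E +] ptr=5 lookahead=num remaining=[num / id ) + num $]
Step 12: shift num. Stack=[( E + num] ptr=6 lookahead=/ remaining=[/ id ) + num $]
Step 13: reduce F->num. Stack=[( E + F] ptr=6 lookahead=/ remaining=[/ id ) + num $]
Step 14: reduce T->F. Stack=[( E + T] ptr=6 lookahead=/ remaining=[/ id ) + num $]
Step 15: shift /. Stack=[( E + T /] ptr=7 lookahead=id remaining=[id ) + num $]
Step 16: shift id. Stack=[( E + T / id] ptr=8 lookahead=) remaining=[) + num $]
Step 17: reduce F->id. Stack=[( E + T / F] ptr=8 lookahead=) remaining=[) + num $]
Step 18: reduce T->T / F. Stack=[( E + T] ptr=8 lookahead=) remaining=[) + num $]
Step 19: reduce E->E + T. Stack=[( E] ptr=8 lookahead=) remaining=[) + num $]
Step 20: shift ). Stack=[( E )] ptr=9 lookahead=+ remaining=[+ num $]
Step 21: reduce F->( E ). Stack=[F] ptr=9 lookahead=+ remaining=[+ num $]
Step 22: reduce T->F. Stack=[T] ptr=9 lookahead=+ remaining=[+ num $]
Step 23: reduce E->T. Stack=[E] ptr=9 lookahead=+ remaining=[+ num $]
Step 24: shift +. Stack=[E +] ptr=10 lookahead=num remaining=[num $]
Step 25: shift num. Stack=[E + num] ptr=11 lookahead=$ remaining=[$]
Step 26: reduce F->num. Stack=[E + F] ptr=11 lookahead=$ remaining=[$]
Step 27: reduce T->F. Stack=[E + T] ptr=11 lookahead=$ remaining=[$]
Step 28: reduce E->E + T. Stack=[E] ptr=11 lookahead=$ remaining=[$]
Step 29: accept. Stack=[E] ptr=11 lookahead=$ remaining=[$]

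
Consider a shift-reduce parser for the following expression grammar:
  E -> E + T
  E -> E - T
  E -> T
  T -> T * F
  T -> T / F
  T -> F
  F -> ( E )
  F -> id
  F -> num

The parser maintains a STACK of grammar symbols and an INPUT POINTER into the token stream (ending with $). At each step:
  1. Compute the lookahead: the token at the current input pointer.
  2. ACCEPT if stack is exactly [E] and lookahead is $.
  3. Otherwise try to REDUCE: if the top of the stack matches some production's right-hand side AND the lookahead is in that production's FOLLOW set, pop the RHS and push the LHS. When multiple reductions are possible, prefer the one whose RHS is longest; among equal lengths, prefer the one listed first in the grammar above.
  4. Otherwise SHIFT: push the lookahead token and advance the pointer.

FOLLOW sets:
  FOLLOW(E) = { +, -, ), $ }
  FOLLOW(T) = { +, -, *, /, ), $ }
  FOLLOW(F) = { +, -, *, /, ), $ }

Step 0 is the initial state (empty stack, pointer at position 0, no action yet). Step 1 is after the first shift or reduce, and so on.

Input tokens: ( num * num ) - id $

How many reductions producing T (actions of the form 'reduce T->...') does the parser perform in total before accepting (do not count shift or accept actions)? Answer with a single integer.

Answer: 4

Derivation:
Step 1: shift (. Stack=[(] ptr=1 lookahead=num remaining=[num * num ) - id $]
Step 2: shift num. Stack=[( num] ptr=2 lookahead=* remaining=[* num ) - id $]
Step 3: reduce F->num. Stack=[( F] ptr=2 lookahead=* remaining=[* num ) - id $]
Step 4: reduce T->F. Stack=[( T] ptr=2 lookahead=* remaining=[* num ) - id $]
Step 5: shift *. Stack=[( T *] ptr=3 lookahead=num remaining=[num ) - id $]
Step 6: shift num. Stack=[( T * num] ptr=4 lookahead=) remaining=[) - id $]
Step 7: reduce F->num. Stack=[( T * F] ptr=4 lookahead=) remaining=[) - id $]
Step 8: reduce T->T * F. Stack=[( T] ptr=4 lookahead=) remaining=[) - id $]
Step 9: reduce E->T. Stack=[( E] ptr=4 lookahead=) remaining=[) - id $]
Step 10: shift ). Stack=[( E )] ptr=5 lookahead=- remaining=[- id $]
Step 11: reduce F->( E ). Stack=[F] ptr=5 lookahead=- remaining=[- id $]
Step 12: reduce T->F. Stack=[T] ptr=5 lookahead=- remaining=[- id $]
Step 13: reduce E->T. Stack=[E] ptr=5 lookahead=- remaining=[- id $]
Step 14: shift -. Stack=[E -] ptr=6 lookahead=id remaining=[id $]
Step 15: shift id. Stack=[E - id] ptr=7 lookahead=$ remaining=[$]
Step 16: reduce F->id. Stack=[E - F] ptr=7 lookahead=$ remaining=[$]
Step 17: reduce T->F. Stack=[E - T] ptr=7 lookahead=$ remaining=[$]
Step 18: reduce E->E - T. Stack=[E] ptr=7 lookahead=$ remaining=[$]
Step 19: accept. Stack=[E] ptr=7 lookahead=$ remaining=[$]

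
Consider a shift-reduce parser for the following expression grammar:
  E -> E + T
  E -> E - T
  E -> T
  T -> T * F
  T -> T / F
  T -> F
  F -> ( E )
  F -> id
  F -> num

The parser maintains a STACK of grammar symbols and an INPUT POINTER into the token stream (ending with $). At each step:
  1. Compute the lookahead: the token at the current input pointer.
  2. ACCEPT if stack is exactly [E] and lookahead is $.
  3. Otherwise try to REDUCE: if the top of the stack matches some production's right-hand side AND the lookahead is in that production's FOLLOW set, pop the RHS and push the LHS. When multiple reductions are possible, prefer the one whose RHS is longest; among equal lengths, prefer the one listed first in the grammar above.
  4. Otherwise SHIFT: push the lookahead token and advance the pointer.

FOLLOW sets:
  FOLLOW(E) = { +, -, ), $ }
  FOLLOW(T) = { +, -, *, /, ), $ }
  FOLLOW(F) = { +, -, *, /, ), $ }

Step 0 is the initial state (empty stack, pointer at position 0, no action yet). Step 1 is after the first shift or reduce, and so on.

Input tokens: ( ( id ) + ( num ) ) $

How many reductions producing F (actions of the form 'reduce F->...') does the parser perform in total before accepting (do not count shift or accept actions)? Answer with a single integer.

Step 1: shift (. Stack=[(] ptr=1 lookahead=( remaining=[( id ) + ( num ) ) $]
Step 2: shift (. Stack=[( (] ptr=2 lookahead=id remaining=[id ) + ( num ) ) $]
Step 3: shift id. Stack=[( ( id] ptr=3 lookahead=) remaining=[) + ( num ) ) $]
Step 4: reduce F->id. Stack=[( ( F] ptr=3 lookahead=) remaining=[) + ( num ) ) $]
Step 5: reduce T->F. Stack=[( ( T] ptr=3 lookahead=) remaining=[) + ( num ) ) $]
Step 6: reduce E->T. Stack=[( ( E] ptr=3 lookahead=) remaining=[) + ( num ) ) $]
Step 7: shift ). Stack=[( ( E )] ptr=4 lookahead=+ remaining=[+ ( num ) ) $]
Step 8: reduce F->( E ). Stack=[( F] ptr=4 lookahead=+ remaining=[+ ( num ) ) $]
Step 9: reduce T->F. Stack=[( T] ptr=4 lookahead=+ remaining=[+ ( num ) ) $]
Step 10: reduce E->T. Stack=[( E] ptr=4 lookahead=+ remaining=[+ ( num ) ) $]
Step 11: shift +. Stack=[( E +] ptr=5 lookahead=( remaining=[( num ) ) $]
Step 12: shift (. Stack=[( E + (] ptr=6 lookahead=num remaining=[num ) ) $]
Step 13: shift num. Stack=[( E + ( num] ptr=7 lookahead=) remaining=[) ) $]
Step 14: reduce F->num. Stack=[( E + ( F] ptr=7 lookahead=) remaining=[) ) $]
Step 15: reduce T->F. Stack=[( E + ( T] ptr=7 lookahead=) remaining=[) ) $]
Step 16: reduce E->T. Stack=[( E + ( E] ptr=7 lookahead=) remaining=[) ) $]
Step 17: shift ). Stack=[( E + ( E )] ptr=8 lookahead=) remaining=[) $]
Step 18: reduce F->( E ). Stack=[( E + F] ptr=8 lookahead=) remaining=[) $]
Step 19: reduce T->F. Stack=[( E + T] ptr=8 lookahead=) remaining=[) $]
Step 20: reduce E->E + T. Stack=[( E] ptr=8 lookahead=) remaining=[) $]
Step 21: shift ). Stack=[( E )] ptr=9 lookahead=$ remaining=[$]
Step 22: reduce F->( E ). Stack=[F] ptr=9 lookahead=$ remaining=[$]
Step 23: reduce T->F. Stack=[T] ptr=9 lookahead=$ remaining=[$]
Step 24: reduce E->T. Stack=[E] ptr=9 lookahead=$ remaining=[$]
Step 25: accept. Stack=[E] ptr=9 lookahead=$ remaining=[$]

Answer: 5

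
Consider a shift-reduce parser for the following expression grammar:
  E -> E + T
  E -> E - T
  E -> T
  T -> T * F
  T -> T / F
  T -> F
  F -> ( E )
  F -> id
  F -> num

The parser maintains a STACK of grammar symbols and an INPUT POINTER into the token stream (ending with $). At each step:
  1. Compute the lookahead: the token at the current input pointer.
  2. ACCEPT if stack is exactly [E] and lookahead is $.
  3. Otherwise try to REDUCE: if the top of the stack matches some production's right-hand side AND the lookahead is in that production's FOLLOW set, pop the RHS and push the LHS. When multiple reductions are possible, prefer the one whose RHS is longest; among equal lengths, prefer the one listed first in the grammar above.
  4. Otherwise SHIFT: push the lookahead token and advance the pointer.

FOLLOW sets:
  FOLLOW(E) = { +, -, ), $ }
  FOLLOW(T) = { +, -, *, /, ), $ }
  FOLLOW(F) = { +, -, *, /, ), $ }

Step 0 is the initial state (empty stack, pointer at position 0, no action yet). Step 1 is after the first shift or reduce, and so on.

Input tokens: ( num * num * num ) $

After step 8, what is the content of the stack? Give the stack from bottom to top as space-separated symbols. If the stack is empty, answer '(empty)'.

Answer: ( T

Derivation:
Step 1: shift (. Stack=[(] ptr=1 lookahead=num remaining=[num * num * num ) $]
Step 2: shift num. Stack=[( num] ptr=2 lookahead=* remaining=[* num * num ) $]
Step 3: reduce F->num. Stack=[( F] ptr=2 lookahead=* remaining=[* num * num ) $]
Step 4: reduce T->F. Stack=[( T] ptr=2 lookahead=* remaining=[* num * num ) $]
Step 5: shift *. Stack=[( T *] ptr=3 lookahead=num remaining=[num * num ) $]
Step 6: shift num. Stack=[( T * num] ptr=4 lookahead=* remaining=[* num ) $]
Step 7: reduce F->num. Stack=[( T * F] ptr=4 lookahead=* remaining=[* num ) $]
Step 8: reduce T->T * F. Stack=[( T] ptr=4 lookahead=* remaining=[* num ) $]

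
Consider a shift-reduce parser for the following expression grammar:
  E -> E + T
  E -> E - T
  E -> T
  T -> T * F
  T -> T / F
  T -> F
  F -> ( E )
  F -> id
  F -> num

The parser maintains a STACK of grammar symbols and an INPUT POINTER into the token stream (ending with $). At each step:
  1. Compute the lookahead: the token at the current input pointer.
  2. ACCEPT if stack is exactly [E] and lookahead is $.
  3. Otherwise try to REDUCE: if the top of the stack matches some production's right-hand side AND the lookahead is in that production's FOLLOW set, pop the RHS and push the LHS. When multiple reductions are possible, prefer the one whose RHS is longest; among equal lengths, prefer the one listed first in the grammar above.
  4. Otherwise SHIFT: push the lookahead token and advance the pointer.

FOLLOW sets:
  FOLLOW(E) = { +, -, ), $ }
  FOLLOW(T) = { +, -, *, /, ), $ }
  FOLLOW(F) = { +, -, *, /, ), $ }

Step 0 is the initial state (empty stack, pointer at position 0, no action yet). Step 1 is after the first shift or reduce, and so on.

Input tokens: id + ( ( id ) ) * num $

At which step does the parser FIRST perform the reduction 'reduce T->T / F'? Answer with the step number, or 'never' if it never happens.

Answer: never

Derivation:
Step 1: shift id. Stack=[id] ptr=1 lookahead=+ remaining=[+ ( ( id ) ) * num $]
Step 2: reduce F->id. Stack=[F] ptr=1 lookahead=+ remaining=[+ ( ( id ) ) * num $]
Step 3: reduce T->F. Stack=[T] ptr=1 lookahead=+ remaining=[+ ( ( id ) ) * num $]
Step 4: reduce E->T. Stack=[E] ptr=1 lookahead=+ remaining=[+ ( ( id ) ) * num $]
Step 5: shift +. Stack=[E +] ptr=2 lookahead=( remaining=[( ( id ) ) * num $]
Step 6: shift (. Stack=[E + (] ptr=3 lookahead=( remaining=[( id ) ) * num $]
Step 7: shift (. Stack=[E + ( (] ptr=4 lookahead=id remaining=[id ) ) * num $]
Step 8: shift id. Stack=[E + ( ( id] ptr=5 lookahead=) remaining=[) ) * num $]
Step 9: reduce F->id. Stack=[E + ( ( F] ptr=5 lookahead=) remaining=[) ) * num $]
Step 10: reduce T->F. Stack=[E + ( ( T] ptr=5 lookahead=) remaining=[) ) * num $]
Step 11: reduce E->T. Stack=[E + ( ( E] ptr=5 lookahead=) remaining=[) ) * num $]
Step 12: shift ). Stack=[E + ( ( E )] ptr=6 lookahead=) remaining=[) * num $]
Step 13: reduce F->( E ). Stack=[E + ( F] ptr=6 lookahead=) remaining=[) * num $]
Step 14: reduce T->F. Stack=[E + ( T] ptr=6 lookahead=) remaining=[) * num $]
Step 15: reduce E->T. Stack=[E + ( E] ptr=6 lookahead=) remaining=[) * num $]
Step 16: shift ). Stack=[E + ( E )] ptr=7 lookahead=* remaining=[* num $]
Step 17: reduce F->( E ). Stack=[E + F] ptr=7 lookahead=* remaining=[* num $]
Step 18: reduce T->F. Stack=[E + T] ptr=7 lookahead=* remaining=[* num $]
Step 19: shift *. Stack=[E + T *] ptr=8 lookahead=num remaining=[num $]
Step 20: shift num. Stack=[E + T * num] ptr=9 lookahead=$ remaining=[$]
Step 21: reduce F->num. Stack=[E + T * F] ptr=9 lookahead=$ remaining=[$]
Step 22: reduce T->T * F. Stack=[E + T] ptr=9 lookahead=$ remaining=[$]
Step 23: reduce E->E + T. Stack=[E] ptr=9 lookahead=$ remaining=[$]
Step 24: accept. Stack=[E] ptr=9 lookahead=$ remaining=[$]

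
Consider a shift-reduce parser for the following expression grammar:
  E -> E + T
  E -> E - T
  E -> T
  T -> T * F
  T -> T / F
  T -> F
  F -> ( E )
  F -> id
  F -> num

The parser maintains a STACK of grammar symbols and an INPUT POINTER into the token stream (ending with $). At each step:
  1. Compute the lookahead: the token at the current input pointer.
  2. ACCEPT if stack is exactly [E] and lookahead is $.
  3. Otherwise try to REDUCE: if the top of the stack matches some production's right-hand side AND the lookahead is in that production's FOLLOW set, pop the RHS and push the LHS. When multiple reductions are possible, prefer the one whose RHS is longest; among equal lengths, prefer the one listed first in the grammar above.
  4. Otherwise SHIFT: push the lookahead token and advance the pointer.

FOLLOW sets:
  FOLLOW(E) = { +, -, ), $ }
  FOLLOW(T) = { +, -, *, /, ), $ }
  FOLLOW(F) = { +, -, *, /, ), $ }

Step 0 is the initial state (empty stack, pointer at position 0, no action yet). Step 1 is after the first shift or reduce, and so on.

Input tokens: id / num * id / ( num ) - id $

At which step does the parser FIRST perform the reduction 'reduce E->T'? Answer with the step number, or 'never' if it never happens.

Answer: 17

Derivation:
Step 1: shift id. Stack=[id] ptr=1 lookahead=/ remaining=[/ num * id / ( num ) - id $]
Step 2: reduce F->id. Stack=[F] ptr=1 lookahead=/ remaining=[/ num * id / ( num ) - id $]
Step 3: reduce T->F. Stack=[T] ptr=1 lookahead=/ remaining=[/ num * id / ( num ) - id $]
Step 4: shift /. Stack=[T /] ptr=2 lookahead=num remaining=[num * id / ( num ) - id $]
Step 5: shift num. Stack=[T / num] ptr=3 lookahead=* remaining=[* id / ( num ) - id $]
Step 6: reduce F->num. Stack=[T / F] ptr=3 lookahead=* remaining=[* id / ( num ) - id $]
Step 7: reduce T->T / F. Stack=[T] ptr=3 lookahead=* remaining=[* id / ( num ) - id $]
Step 8: shift *. Stack=[T *] ptr=4 lookahead=id remaining=[id / ( num ) - id $]
Step 9: shift id. Stack=[T * id] ptr=5 lookahead=/ remaining=[/ ( num ) - id $]
Step 10: reduce F->id. Stack=[T * F] ptr=5 lookahead=/ remaining=[/ ( num ) - id $]
Step 11: reduce T->T * F. Stack=[T] ptr=5 lookahead=/ remaining=[/ ( num ) - id $]
Step 12: shift /. Stack=[T /] ptr=6 lookahead=( remaining=[( num ) - id $]
Step 13: shift (. Stack=[T / (] ptr=7 lookahead=num remaining=[num ) - id $]
Step 14: shift num. Stack=[T / ( num] ptr=8 lookahead=) remaining=[) - id $]
Step 15: reduce F->num. Stack=[T / ( F] ptr=8 lookahead=) remaining=[) - id $]
Step 16: reduce T->F. Stack=[T / ( T] ptr=8 lookahead=) remaining=[) - id $]
Step 17: reduce E->T. Stack=[T / ( E] ptr=8 lookahead=) remaining=[) - id $]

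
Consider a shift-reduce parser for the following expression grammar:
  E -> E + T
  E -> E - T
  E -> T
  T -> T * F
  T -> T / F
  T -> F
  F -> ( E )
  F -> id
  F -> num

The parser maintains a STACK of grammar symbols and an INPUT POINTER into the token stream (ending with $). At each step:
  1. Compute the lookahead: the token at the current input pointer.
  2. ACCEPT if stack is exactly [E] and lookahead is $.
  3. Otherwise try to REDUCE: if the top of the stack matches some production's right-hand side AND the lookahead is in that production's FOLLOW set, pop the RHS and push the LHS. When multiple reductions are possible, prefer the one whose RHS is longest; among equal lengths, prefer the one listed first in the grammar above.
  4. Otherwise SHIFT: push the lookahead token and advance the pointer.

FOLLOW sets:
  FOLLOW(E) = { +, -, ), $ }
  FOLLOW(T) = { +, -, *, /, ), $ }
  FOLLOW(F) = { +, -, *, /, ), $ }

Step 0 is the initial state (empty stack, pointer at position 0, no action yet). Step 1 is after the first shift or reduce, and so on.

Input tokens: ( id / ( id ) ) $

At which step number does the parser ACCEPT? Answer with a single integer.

Step 1: shift (. Stack=[(] ptr=1 lookahead=id remaining=[id / ( id ) ) $]
Step 2: shift id. Stack=[( id] ptr=2 lookahead=/ remaining=[/ ( id ) ) $]
Step 3: reduce F->id. Stack=[( F] ptr=2 lookahead=/ remaining=[/ ( id ) ) $]
Step 4: reduce T->F. Stack=[( T] ptr=2 lookahead=/ remaining=[/ ( id ) ) $]
Step 5: shift /. Stack=[( T /] ptr=3 lookahead=( remaining=[( id ) ) $]
Step 6: shift (. Stack=[( T / (] ptr=4 lookahead=id remaining=[id ) ) $]
Step 7: shift id. Stack=[( T / ( id] ptr=5 lookahead=) remaining=[) ) $]
Step 8: reduce F->id. Stack=[( T / ( F] ptr=5 lookahead=) remaining=[) ) $]
Step 9: reduce T->F. Stack=[( T / ( T] ptr=5 lookahead=) remaining=[) ) $]
Step 10: reduce E->T. Stack=[( T / ( E] ptr=5 lookahead=) remaining=[) ) $]
Step 11: shift ). Stack=[( T / ( E )] ptr=6 lookahead=) remaining=[) $]
Step 12: reduce F->( E ). Stack=[( T / F] ptr=6 lookahead=) remaining=[) $]
Step 13: reduce T->T / F. Stack=[( T] ptr=6 lookahead=) remaining=[) $]
Step 14: reduce E->T. Stack=[( E] ptr=6 lookahead=) remaining=[) $]
Step 15: shift ). Stack=[( E )] ptr=7 lookahead=$ remaining=[$]
Step 16: reduce F->( E ). Stack=[F] ptr=7 lookahead=$ remaining=[$]
Step 17: reduce T->F. Stack=[T] ptr=7 lookahead=$ remaining=[$]
Step 18: reduce E->T. Stack=[E] ptr=7 lookahead=$ remaining=[$]
Step 19: accept. Stack=[E] ptr=7 lookahead=$ remaining=[$]

Answer: 19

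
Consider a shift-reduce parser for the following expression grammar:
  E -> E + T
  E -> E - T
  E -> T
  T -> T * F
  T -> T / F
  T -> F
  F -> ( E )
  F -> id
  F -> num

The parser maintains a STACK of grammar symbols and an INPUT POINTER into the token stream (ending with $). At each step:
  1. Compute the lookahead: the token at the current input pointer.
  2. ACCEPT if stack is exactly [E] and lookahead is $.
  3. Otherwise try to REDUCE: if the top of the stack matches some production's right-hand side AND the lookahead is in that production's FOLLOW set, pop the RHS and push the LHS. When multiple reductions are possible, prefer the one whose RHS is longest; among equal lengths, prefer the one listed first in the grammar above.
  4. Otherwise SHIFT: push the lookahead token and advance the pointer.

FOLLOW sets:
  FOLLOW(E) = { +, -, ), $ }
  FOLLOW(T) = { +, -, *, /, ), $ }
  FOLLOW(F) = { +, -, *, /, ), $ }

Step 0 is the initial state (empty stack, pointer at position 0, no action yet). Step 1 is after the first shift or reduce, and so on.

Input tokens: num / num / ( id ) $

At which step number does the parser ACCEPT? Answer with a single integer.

Answer: 18

Derivation:
Step 1: shift num. Stack=[num] ptr=1 lookahead=/ remaining=[/ num / ( id ) $]
Step 2: reduce F->num. Stack=[F] ptr=1 lookahead=/ remaining=[/ num / ( id ) $]
Step 3: reduce T->F. Stack=[T] ptr=1 lookahead=/ remaining=[/ num / ( id ) $]
Step 4: shift /. Stack=[T /] ptr=2 lookahead=num remaining=[num / ( id ) $]
Step 5: shift num. Stack=[T / num] ptr=3 lookahead=/ remaining=[/ ( id ) $]
Step 6: reduce F->num. Stack=[T / F] ptr=3 lookahead=/ remaining=[/ ( id ) $]
Step 7: reduce T->T / F. Stack=[T] ptr=3 lookahead=/ remaining=[/ ( id ) $]
Step 8: shift /. Stack=[T /] ptr=4 lookahead=( remaining=[( id ) $]
Step 9: shift (. Stack=[T / (] ptr=5 lookahead=id remaining=[id ) $]
Step 10: shift id. Stack=[T / ( id] ptr=6 lookahead=) remaining=[) $]
Step 11: reduce F->id. Stack=[T / ( F] ptr=6 lookahead=) remaining=[) $]
Step 12: reduce T->F. Stack=[T / ( T] ptr=6 lookahead=) remaining=[) $]
Step 13: reduce E->T. Stack=[T / ( E] ptr=6 lookahead=) remaining=[) $]
Step 14: shift ). Stack=[T / ( E )] ptr=7 lookahead=$ remaining=[$]
Step 15: reduce F->( E ). Stack=[T / F] ptr=7 lookahead=$ remaining=[$]
Step 16: reduce T->T / F. Stack=[T] ptr=7 lookahead=$ remaining=[$]
Step 17: reduce E->T. Stack=[E] ptr=7 lookahead=$ remaining=[$]
Step 18: accept. Stack=[E] ptr=7 lookahead=$ remaining=[$]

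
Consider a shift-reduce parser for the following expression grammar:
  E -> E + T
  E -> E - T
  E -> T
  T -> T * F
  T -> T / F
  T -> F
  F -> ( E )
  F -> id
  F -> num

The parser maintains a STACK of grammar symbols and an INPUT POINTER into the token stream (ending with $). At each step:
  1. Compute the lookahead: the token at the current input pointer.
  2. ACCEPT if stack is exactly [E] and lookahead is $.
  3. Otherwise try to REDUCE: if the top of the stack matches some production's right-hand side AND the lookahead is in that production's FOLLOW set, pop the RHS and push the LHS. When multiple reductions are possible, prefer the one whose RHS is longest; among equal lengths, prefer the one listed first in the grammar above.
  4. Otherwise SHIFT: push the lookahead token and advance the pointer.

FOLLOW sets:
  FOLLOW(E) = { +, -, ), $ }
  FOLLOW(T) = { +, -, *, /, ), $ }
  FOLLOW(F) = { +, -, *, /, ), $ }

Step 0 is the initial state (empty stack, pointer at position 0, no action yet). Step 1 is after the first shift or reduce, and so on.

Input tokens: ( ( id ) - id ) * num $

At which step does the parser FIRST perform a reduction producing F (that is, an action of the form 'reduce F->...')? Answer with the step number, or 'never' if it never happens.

Step 1: shift (. Stack=[(] ptr=1 lookahead=( remaining=[( id ) - id ) * num $]
Step 2: shift (. Stack=[( (] ptr=2 lookahead=id remaining=[id ) - id ) * num $]
Step 3: shift id. Stack=[( ( id] ptr=3 lookahead=) remaining=[) - id ) * num $]
Step 4: reduce F->id. Stack=[( ( F] ptr=3 lookahead=) remaining=[) - id ) * num $]

Answer: 4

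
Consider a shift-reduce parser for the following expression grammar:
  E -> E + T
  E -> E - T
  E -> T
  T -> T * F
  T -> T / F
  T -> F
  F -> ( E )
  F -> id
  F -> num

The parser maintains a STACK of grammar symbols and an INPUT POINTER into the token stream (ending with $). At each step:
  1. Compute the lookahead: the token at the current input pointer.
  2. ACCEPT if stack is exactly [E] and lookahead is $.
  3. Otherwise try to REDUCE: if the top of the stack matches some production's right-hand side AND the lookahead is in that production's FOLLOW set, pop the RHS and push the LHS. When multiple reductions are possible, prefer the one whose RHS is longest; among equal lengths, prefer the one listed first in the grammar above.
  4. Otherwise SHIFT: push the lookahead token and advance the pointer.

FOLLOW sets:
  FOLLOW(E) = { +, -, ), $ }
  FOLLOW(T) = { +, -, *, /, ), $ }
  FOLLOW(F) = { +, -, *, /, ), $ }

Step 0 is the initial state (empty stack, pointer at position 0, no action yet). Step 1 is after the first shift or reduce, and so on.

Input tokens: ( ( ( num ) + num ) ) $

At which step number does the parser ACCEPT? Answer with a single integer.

Step 1: shift (. Stack=[(] ptr=1 lookahead=( remaining=[( ( num ) + num ) ) $]
Step 2: shift (. Stack=[( (] ptr=2 lookahead=( remaining=[( num ) + num ) ) $]
Step 3: shift (. Stack=[( ( (] ptr=3 lookahead=num remaining=[num ) + num ) ) $]
Step 4: shift num. Stack=[( ( ( num] ptr=4 lookahead=) remaining=[) + num ) ) $]
Step 5: reduce F->num. Stack=[( ( ( F] ptr=4 lookahead=) remaining=[) + num ) ) $]
Step 6: reduce T->F. Stack=[( ( ( T] ptr=4 lookahead=) remaining=[) + num ) ) $]
Step 7: reduce E->T. Stack=[( ( ( E] ptr=4 lookahead=) remaining=[) + num ) ) $]
Step 8: shift ). Stack=[( ( ( E )] ptr=5 lookahead=+ remaining=[+ num ) ) $]
Step 9: reduce F->( E ). Stack=[( ( F] ptr=5 lookahead=+ remaining=[+ num ) ) $]
Step 10: reduce T->F. Stack=[( ( T] ptr=5 lookahead=+ remaining=[+ num ) ) $]
Step 11: reduce E->T. Stack=[( ( E] ptr=5 lookahead=+ remaining=[+ num ) ) $]
Step 12: shift +. Stack=[( ( E +] ptr=6 lookahead=num remaining=[num ) ) $]
Step 13: shift num. Stack=[( ( E + num] ptr=7 lookahead=) remaining=[) ) $]
Step 14: reduce F->num. Stack=[( ( E + F] ptr=7 lookahead=) remaining=[) ) $]
Step 15: reduce T->F. Stack=[( ( E + T] ptr=7 lookahead=) remaining=[) ) $]
Step 16: reduce E->E + T. Stack=[( ( E] ptr=7 lookahead=) remaining=[) ) $]
Step 17: shift ). Stack=[( ( E )] ptr=8 lookahead=) remaining=[) $]
Step 18: reduce F->( E ). Stack=[( F] ptr=8 lookahead=) remaining=[) $]
Step 19: reduce T->F. Stack=[( T] ptr=8 lookahead=) remaining=[) $]
Step 20: reduce E->T. Stack=[( E] ptr=8 lookahead=) remaining=[) $]
Step 21: shift ). Stack=[( E )] ptr=9 lookahead=$ remaining=[$]
Step 22: reduce F->( E ). Stack=[F] ptr=9 lookahead=$ remaining=[$]
Step 23: reduce T->F. Stack=[T] ptr=9 lookahead=$ remaining=[$]
Step 24: reduce E->T. Stack=[E] ptr=9 lookahead=$ remaining=[$]
Step 25: accept. Stack=[E] ptr=9 lookahead=$ remaining=[$]

Answer: 25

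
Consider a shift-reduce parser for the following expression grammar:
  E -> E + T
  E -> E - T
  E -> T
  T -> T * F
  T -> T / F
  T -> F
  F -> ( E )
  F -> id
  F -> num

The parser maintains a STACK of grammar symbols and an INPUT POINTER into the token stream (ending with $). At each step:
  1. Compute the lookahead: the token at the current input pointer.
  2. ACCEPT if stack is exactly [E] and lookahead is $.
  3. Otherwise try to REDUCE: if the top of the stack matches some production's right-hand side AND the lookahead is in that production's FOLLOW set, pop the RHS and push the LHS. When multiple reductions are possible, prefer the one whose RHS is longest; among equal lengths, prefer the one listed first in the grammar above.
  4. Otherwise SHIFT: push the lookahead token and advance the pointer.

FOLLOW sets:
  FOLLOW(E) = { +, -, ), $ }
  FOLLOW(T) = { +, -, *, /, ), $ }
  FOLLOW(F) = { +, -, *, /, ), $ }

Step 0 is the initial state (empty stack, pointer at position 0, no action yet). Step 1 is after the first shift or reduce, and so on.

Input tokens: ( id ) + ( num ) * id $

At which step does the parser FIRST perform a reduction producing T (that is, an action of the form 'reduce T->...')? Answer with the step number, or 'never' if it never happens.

Answer: 4

Derivation:
Step 1: shift (. Stack=[(] ptr=1 lookahead=id remaining=[id ) + ( num ) * id $]
Step 2: shift id. Stack=[( id] ptr=2 lookahead=) remaining=[) + ( num ) * id $]
Step 3: reduce F->id. Stack=[( F] ptr=2 lookahead=) remaining=[) + ( num ) * id $]
Step 4: reduce T->F. Stack=[( T] ptr=2 lookahead=) remaining=[) + ( num ) * id $]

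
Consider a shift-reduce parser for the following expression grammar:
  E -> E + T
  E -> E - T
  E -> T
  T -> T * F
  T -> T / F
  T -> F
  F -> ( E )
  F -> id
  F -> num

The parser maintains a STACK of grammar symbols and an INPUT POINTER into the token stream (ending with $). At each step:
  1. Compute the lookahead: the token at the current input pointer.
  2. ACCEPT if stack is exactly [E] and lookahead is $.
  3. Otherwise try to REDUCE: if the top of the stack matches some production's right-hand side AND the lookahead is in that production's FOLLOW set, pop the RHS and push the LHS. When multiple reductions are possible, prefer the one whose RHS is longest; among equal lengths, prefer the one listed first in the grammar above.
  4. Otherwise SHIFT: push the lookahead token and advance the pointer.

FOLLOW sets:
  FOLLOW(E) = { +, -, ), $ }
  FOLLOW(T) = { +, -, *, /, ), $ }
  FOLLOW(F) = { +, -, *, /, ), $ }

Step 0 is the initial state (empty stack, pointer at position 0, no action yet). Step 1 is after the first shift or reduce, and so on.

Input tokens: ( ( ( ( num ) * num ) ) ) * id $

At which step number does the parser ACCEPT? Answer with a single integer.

Answer: 33

Derivation:
Step 1: shift (. Stack=[(] ptr=1 lookahead=( remaining=[( ( ( num ) * num ) ) ) * id $]
Step 2: shift (. Stack=[( (] ptr=2 lookahead=( remaining=[( ( num ) * num ) ) ) * id $]
Step 3: shift (. Stack=[( ( (] ptr=3 lookahead=( remaining=[( num ) * num ) ) ) * id $]
Step 4: shift (. Stack=[( ( ( (] ptr=4 lookahead=num remaining=[num ) * num ) ) ) * id $]
Step 5: shift num. Stack=[( ( ( ( num] ptr=5 lookahead=) remaining=[) * num ) ) ) * id $]
Step 6: reduce F->num. Stack=[( ( ( ( F] ptr=5 lookahead=) remaining=[) * num ) ) ) * id $]
Step 7: reduce T->F. Stack=[( ( ( ( T] ptr=5 lookahead=) remaining=[) * num ) ) ) * id $]
Step 8: reduce E->T. Stack=[( ( ( ( E] ptr=5 lookahead=) remaining=[) * num ) ) ) * id $]
Step 9: shift ). Stack=[( ( ( ( E )] ptr=6 lookahead=* remaining=[* num ) ) ) * id $]
Step 10: reduce F->( E ). Stack=[( ( ( F] ptr=6 lookahead=* remaining=[* num ) ) ) * id $]
Step 11: reduce T->F. Stack=[( ( ( T] ptr=6 lookahead=* remaining=[* num ) ) ) * id $]
Step 12: shift *. Stack=[( ( ( T *] ptr=7 lookahead=num remaining=[num ) ) ) * id $]
Step 13: shift num. Stack=[( ( ( T * num] ptr=8 lookahead=) remaining=[) ) ) * id $]
Step 14: reduce F->num. Stack=[( ( ( T * F] ptr=8 lookahead=) remaining=[) ) ) * id $]
Step 15: reduce T->T * F. Stack=[( ( ( T] ptr=8 lookahead=) remaining=[) ) ) * id $]
Step 16: reduce E->T. Stack=[( ( ( E] ptr=8 lookahead=) remaining=[) ) ) * id $]
Step 17: shift ). Stack=[( ( ( E )] ptr=9 lookahead=) remaining=[) ) * id $]
Step 18: reduce F->( E ). Stack=[( ( F] ptr=9 lookahead=) remaining=[) ) * id $]
Step 19: reduce T->F. Stack=[( ( T] ptr=9 lookahead=) remaining=[) ) * id $]
Step 20: reduce E->T. Stack=[( ( E] ptr=9 lookahead=) remaining=[) ) * id $]
Step 21: shift ). Stack=[( ( E )] ptr=10 lookahead=) remaining=[) * id $]
Step 22: reduce F->( E ). Stack=[( F] ptr=10 lookahead=) remaining=[) * id $]
Step 23: reduce T->F. Stack=[( T] ptr=10 lookahead=) remaining=[) * id $]
Step 24: reduce E->T. Stack=[( E] ptr=10 lookahead=) remaining=[) * id $]
Step 25: shift ). Stack=[( E )] ptr=11 lookahead=* remaining=[* id $]
Step 26: reduce F->( E ). Stack=[F] ptr=11 lookahead=* remaining=[* id $]
Step 27: reduce T->F. Stack=[T] ptr=11 lookahead=* remaining=[* id $]
Step 28: shift *. Stack=[T *] ptr=12 lookahead=id remaining=[id $]
Step 29: shift id. Stack=[T * id] ptr=13 lookahead=$ remaining=[$]
Step 30: reduce F->id. Stack=[T * F] ptr=13 lookahead=$ remaining=[$]
Step 31: reduce T->T * F. Stack=[T] ptr=13 lookahead=$ remaining=[$]
Step 32: reduce E->T. Stack=[E] ptr=13 lookahead=$ remaining=[$]
Step 33: accept. Stack=[E] ptr=13 lookahead=$ remaining=[$]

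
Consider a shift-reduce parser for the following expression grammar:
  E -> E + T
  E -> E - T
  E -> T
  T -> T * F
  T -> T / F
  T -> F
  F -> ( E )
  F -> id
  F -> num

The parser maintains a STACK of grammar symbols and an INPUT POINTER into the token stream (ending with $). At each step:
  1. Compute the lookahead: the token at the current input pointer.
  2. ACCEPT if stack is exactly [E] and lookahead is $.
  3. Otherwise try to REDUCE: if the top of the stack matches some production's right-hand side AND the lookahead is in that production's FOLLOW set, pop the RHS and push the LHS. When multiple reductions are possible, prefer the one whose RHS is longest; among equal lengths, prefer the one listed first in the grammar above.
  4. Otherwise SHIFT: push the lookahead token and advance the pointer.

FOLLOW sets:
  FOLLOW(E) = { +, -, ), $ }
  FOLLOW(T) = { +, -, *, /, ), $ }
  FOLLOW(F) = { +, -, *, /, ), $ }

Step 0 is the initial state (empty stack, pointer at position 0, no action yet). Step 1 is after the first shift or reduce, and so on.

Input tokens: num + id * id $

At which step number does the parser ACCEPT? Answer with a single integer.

Step 1: shift num. Stack=[num] ptr=1 lookahead=+ remaining=[+ id * id $]
Step 2: reduce F->num. Stack=[F] ptr=1 lookahead=+ remaining=[+ id * id $]
Step 3: reduce T->F. Stack=[T] ptr=1 lookahead=+ remaining=[+ id * id $]
Step 4: reduce E->T. Stack=[E] ptr=1 lookahead=+ remaining=[+ id * id $]
Step 5: shift +. Stack=[E +] ptr=2 lookahead=id remaining=[id * id $]
Step 6: shift id. Stack=[E + id] ptr=3 lookahead=* remaining=[* id $]
Step 7: reduce F->id. Stack=[E + F] ptr=3 lookahead=* remaining=[* id $]
Step 8: reduce T->F. Stack=[E + T] ptr=3 lookahead=* remaining=[* id $]
Step 9: shift *. Stack=[E + T *] ptr=4 lookahead=id remaining=[id $]
Step 10: shift id. Stack=[E + T * id] ptr=5 lookahead=$ remaining=[$]
Step 11: reduce F->id. Stack=[E + T * F] ptr=5 lookahead=$ remaining=[$]
Step 12: reduce T->T * F. Stack=[E + T] ptr=5 lookahead=$ remaining=[$]
Step 13: reduce E->E + T. Stack=[E] ptr=5 lookahead=$ remaining=[$]
Step 14: accept. Stack=[E] ptr=5 lookahead=$ remaining=[$]

Answer: 14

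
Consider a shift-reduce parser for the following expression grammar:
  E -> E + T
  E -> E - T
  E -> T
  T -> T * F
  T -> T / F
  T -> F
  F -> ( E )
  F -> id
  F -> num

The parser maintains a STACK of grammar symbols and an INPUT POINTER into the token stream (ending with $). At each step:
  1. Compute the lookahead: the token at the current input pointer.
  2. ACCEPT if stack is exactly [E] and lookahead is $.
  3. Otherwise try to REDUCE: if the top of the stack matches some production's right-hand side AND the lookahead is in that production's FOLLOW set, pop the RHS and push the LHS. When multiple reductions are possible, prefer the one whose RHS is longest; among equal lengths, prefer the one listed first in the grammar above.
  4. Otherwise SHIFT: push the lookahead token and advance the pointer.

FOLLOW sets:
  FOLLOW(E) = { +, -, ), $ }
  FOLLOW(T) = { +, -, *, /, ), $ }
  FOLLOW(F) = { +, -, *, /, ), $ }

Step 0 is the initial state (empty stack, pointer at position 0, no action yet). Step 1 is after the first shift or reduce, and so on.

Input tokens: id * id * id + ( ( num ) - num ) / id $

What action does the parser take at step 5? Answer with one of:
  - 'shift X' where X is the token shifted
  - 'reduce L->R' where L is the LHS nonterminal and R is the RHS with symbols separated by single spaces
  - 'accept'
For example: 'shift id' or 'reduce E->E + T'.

Answer: shift id

Derivation:
Step 1: shift id. Stack=[id] ptr=1 lookahead=* remaining=[* id * id + ( ( num ) - num ) / id $]
Step 2: reduce F->id. Stack=[F] ptr=1 lookahead=* remaining=[* id * id + ( ( num ) - num ) / id $]
Step 3: reduce T->F. Stack=[T] ptr=1 lookahead=* remaining=[* id * id + ( ( num ) - num ) / id $]
Step 4: shift *. Stack=[T *] ptr=2 lookahead=id remaining=[id * id + ( ( num ) - num ) / id $]
Step 5: shift id. Stack=[T * id] ptr=3 lookahead=* remaining=[* id + ( ( num ) - num ) / id $]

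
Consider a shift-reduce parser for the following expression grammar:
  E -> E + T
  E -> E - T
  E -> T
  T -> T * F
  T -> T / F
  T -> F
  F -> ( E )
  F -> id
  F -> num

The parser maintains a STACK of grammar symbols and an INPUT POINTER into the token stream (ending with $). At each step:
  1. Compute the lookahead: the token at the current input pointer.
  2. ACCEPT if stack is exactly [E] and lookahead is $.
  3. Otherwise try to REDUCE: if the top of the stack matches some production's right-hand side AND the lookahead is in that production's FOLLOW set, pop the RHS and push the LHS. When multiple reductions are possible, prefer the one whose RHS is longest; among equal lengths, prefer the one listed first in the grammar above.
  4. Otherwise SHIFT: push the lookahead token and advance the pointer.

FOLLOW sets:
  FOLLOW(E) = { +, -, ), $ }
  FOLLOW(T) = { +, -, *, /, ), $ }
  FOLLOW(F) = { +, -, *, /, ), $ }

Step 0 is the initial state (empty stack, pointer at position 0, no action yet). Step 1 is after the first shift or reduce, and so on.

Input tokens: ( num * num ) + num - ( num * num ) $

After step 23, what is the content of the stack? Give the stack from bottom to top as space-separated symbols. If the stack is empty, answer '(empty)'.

Answer: E - ( T

Derivation:
Step 1: shift (. Stack=[(] ptr=1 lookahead=num remaining=[num * num ) + num - ( num * num ) $]
Step 2: shift num. Stack=[( num] ptr=2 lookahead=* remaining=[* num ) + num - ( num * num ) $]
Step 3: reduce F->num. Stack=[( F] ptr=2 lookahead=* remaining=[* num ) + num - ( num * num ) $]
Step 4: reduce T->F. Stack=[( T] ptr=2 lookahead=* remaining=[* num ) + num - ( num * num ) $]
Step 5: shift *. Stack=[( T *] ptr=3 lookahead=num remaining=[num ) + num - ( num * num ) $]
Step 6: shift num. Stack=[( T * num] ptr=4 lookahead=) remaining=[) + num - ( num * num ) $]
Step 7: reduce F->num. Stack=[( T * F] ptr=4 lookahead=) remaining=[) + num - ( num * num ) $]
Step 8: reduce T->T * F. Stack=[( T] ptr=4 lookahead=) remaining=[) + num - ( num * num ) $]
Step 9: reduce E->T. Stack=[( E] ptr=4 lookahead=) remaining=[) + num - ( num * num ) $]
Step 10: shift ). Stack=[( E )] ptr=5 lookahead=+ remaining=[+ num - ( num * num ) $]
Step 11: reduce F->( E ). Stack=[F] ptr=5 lookahead=+ remaining=[+ num - ( num * num ) $]
Step 12: reduce T->F. Stack=[T] ptr=5 lookahead=+ remaining=[+ num - ( num * num ) $]
Step 13: reduce E->T. Stack=[E] ptr=5 lookahead=+ remaining=[+ num - ( num * num ) $]
Step 14: shift +. Stack=[E +] ptr=6 lookahead=num remaining=[num - ( num * num ) $]
Step 15: shift num. Stack=[E + num] ptr=7 lookahead=- remaining=[- ( num * num ) $]
Step 16: reduce F->num. Stack=[E + F] ptr=7 lookahead=- remaining=[- ( num * num ) $]
Step 17: reduce T->F. Stack=[E + T] ptr=7 lookahead=- remaining=[- ( num * num ) $]
Step 18: reduce E->E + T. Stack=[E] ptr=7 lookahead=- remaining=[- ( num * num ) $]
Step 19: shift -. Stack=[E -] ptr=8 lookahead=( remaining=[( num * num ) $]
Step 20: shift (. Stack=[E - (] ptr=9 lookahead=num remaining=[num * num ) $]
Step 21: shift num. Stack=[E - ( num] ptr=10 lookahead=* remaining=[* num ) $]
Step 22: reduce F->num. Stack=[E - ( F] ptr=10 lookahead=* remaining=[* num ) $]
Step 23: reduce T->F. Stack=[E - ( T] ptr=10 lookahead=* remaining=[* num ) $]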